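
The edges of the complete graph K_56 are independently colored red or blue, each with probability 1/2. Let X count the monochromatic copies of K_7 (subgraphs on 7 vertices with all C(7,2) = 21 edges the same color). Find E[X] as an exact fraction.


Let X = Σ_S X_S over the C(56, 7) = 231917400 subsets S of size 7, where X_S = 1 if the K_7 on S is monochromatic.
For a fixed S, the K_7 on S has C(7, 2) = 21 edges. P[all 21 edges red] = (1/2)^21, and likewise for blue, so P[monochromatic] = 2·(1/2)^21 = 2^{1 − 21} = 1/1048576.
By linearity of expectation: E[X] = C(56, 7) · 2^{1 − 21} = 231917400 · 1/1048576 = 28989675/131072.
Numerically: E[X] ≈ 221.173668.

E[X] = C(56,7)·2^(1−C(7,2)) = 28989675/131072 ≈ 221.173668.


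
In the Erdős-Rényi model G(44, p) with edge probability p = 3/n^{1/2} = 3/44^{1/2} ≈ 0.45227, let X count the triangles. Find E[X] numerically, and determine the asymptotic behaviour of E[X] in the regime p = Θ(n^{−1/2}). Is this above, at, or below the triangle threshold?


Number of potential triangles: C(44, 3) = 13244.
Each occurs with probability p³ ≈ (0.45227)³ ≈ 9.2509163e-02.
By linearity: E[X] = C(44, 3)·p³ ≈ 13244 · 9.2509163e-02 ≈ 1225.19135.
Since α = 1/2 < 1, p = c/n^{1/2} ≫ 1/n is above the triangle threshold p ~ 1/n. Asymptotically E[X] ~ (c³/6)·n^{3(1−α)} = (3³/6)·n^{1.5} → ∞; triangles are abundant w.h.p.

E[X] ≈ 1225.19135; in regime p = Θ(1/n^{1/2}) E[X] diverges (above the triangle threshold p ~ 1/n).


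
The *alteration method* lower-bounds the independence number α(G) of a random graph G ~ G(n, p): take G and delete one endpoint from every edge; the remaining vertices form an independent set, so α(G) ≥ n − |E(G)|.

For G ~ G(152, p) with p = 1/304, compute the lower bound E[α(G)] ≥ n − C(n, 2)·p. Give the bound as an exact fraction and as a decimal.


E[|E(G)|] = C(152, 2)·p = 11476 · (1/304) = 151/4.
E[α(G)] ≥ n − E[|E(G)|] = 152 − 151/4 = 457/4.
Numerically: ≈ 114.2500.
(This is only a lower bound; the true E[α(G)] may be larger.)

E[α(G)] ≥ 457/4 ≈ 114.2500.


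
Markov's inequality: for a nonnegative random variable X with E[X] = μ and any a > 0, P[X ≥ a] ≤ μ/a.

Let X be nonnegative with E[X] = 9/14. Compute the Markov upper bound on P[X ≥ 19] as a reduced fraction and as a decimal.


μ = E[X] = 9/14, a = 19.
Markov: P[X ≥ 19] ≤ μ/a = (9/14)/19 = 9/266.
Numerically: ≈ 0.0338.
(Since a = 19 > μ = 0.6429, the bound 9/266 is < 1 and informative.)

P[X ≥ 19] ≤ 9/266 ≈ 0.0338.


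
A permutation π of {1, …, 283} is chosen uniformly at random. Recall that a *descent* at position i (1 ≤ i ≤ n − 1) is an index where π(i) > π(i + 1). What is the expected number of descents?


Write X = Σ X_I over i = 1, …, 282, with X_I the indicator of one descent.
There are 282 indicators.
For each fixed i, the pair (π(i), π(i+1)) is a uniformly random ordered pair of distinct values from {1, …, 283}; by symmetry P[π(i) > π(i+1)] = 1/2.
By linearity: E[X] = 282 · (1/2) = (283 − 1) · (1/2) = 141 ≈ 141.00000.

E[X] = 141 = 141.00000.


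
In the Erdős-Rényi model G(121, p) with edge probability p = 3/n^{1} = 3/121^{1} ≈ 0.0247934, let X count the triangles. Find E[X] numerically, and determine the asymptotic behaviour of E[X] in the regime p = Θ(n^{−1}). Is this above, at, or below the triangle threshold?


Number of potential triangles: C(121, 3) = 287980.
Each occurs with probability p³ ≈ (0.0247934)³ ≈ 1.52407961e-05.
By linearity: E[X] = C(121, 3)·p³ ≈ 287980 · 1.52407961e-05 ≈ 4.389044.
Here α = 1, so p = 3/n is exactly at the triangle threshold p ~ 1/n. Asymptotically E[X] → c³/6 = 3³/6 = 9/2 ≈ 4.500000, a bounded constant. In this regime the triangle count is asymptotically Poisson(c³/6).

E[X] ≈ 4.389044; in regime p = Θ(1/n^{1}) E[X] stays bounded (at the triangle threshold p ~ 1/n).


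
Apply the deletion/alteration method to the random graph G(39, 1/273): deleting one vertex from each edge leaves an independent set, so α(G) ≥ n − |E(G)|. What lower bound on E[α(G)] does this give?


E[|E(G)|] = C(39, 2)·p = 741 · (1/273) = 19/7.
E[α(G)] ≥ n − E[|E(G)|] = 39 − 19/7 = 254/7.
Numerically: ≈ 36.285714.
(This is only a lower bound; the true E[α(G)] may be larger.)

E[α(G)] ≥ 254/7 ≈ 36.285714.


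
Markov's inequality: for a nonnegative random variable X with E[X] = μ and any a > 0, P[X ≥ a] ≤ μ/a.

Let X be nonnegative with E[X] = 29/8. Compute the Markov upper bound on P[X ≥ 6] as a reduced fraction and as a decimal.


μ = E[X] = 29/8, a = 6.
Markov: P[X ≥ 6] ≤ μ/a = (29/8)/6 = 29/48.
Numerically: ≈ 0.6042.
(Since a = 6 > μ = 3.6250, the bound 29/48 is < 1 and informative.)

P[X ≥ 6] ≤ 29/48 ≈ 0.6042.


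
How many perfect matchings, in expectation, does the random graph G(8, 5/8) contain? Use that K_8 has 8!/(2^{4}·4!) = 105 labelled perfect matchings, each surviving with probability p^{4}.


K_8 has 8!/(2^{4}·4!) = 105 labelled perfect matchings.
For each such perfect matching H, let X_H = 1 if all 4 edges of H are present in G. Then P[X_H = 1] = p^{4} = (5/8)^{4} = 625/4096.
Summing the indicators: E[X] = Σ_H E[X_H] = 105 · p^{4} = 105 · 625/4096 = 65625/4096.
Numerically: E[X] ≈ 16.0217.

E[X] = 105 · (5/8)^{4} = 65625/4096 ≈ 16.0217.


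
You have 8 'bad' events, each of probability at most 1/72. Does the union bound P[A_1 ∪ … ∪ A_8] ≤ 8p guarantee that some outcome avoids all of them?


Union bound: P[∪_{i=1}^{8} A_i] ≤ Σ_i P[A_i] ≤ 8·p = 8·(1/72) = 1/9.
Numerically: 1/9 ≈ 0.1111111.
Is 1/9 < 1? YES.
Since P[∪ A_i] ≤ 1/9 < 1, the complement has P[∩ A_i^c] ≥ 1 − 1/9 = 8/9 > 0, so some outcome avoids every A_i.

8·p = 1/9 ≈ 0.1111111; existence CERTIFIED by the union bound.


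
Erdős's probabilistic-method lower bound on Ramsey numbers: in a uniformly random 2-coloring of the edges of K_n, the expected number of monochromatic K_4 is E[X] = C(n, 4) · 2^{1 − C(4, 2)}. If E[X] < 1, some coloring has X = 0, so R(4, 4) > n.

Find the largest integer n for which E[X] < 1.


We need C(n, 4) · 2^{1 − 6} < 1, i.e. C(n, 4) < 2^{6 − 1} = 32.
Check values of n near the boundary:
  n = 4: C(4, 4) = 1; 1 < 32? YES
  n = 5: C(5, 4) = 5; 5 < 32? YES
  n = 6: C(6, 4) = 15; 15 < 32? YES
  n = 7: C(7, 4) = 35; 35 < 32? NO
The largest n with C(n, 4) < 32 is n = 6 (where E[X] = 15/32 ≈ 0.4688). Hence R(4, 4) > 6, i.e. R(4, 4) ≥ 7.

Largest n = 6; hence R(4, 4) > 6.


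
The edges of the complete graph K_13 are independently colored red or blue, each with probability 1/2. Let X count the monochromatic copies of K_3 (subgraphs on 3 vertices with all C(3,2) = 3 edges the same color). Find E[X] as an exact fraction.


Let X = Σ_S X_S over the C(13, 3) = 286 subsets S of size 3, where X_S = 1 if the K_3 on S is monochromatic.
For a fixed S, the K_3 on S has C(3, 2) = 3 edges. P[all 3 edges red] = (1/2)^3, and likewise for blue, so P[monochromatic] = 2·(1/2)^3 = 2^{1 − 3} = 1/4.
By linearity of expectation: E[X] = C(13, 3) · 2^{1 − 3} = 286 · 1/4 = 143/2.
Numerically: E[X] ≈ 71.500000.

E[X] = C(13,3)·2^(1−C(3,2)) = 143/2 ≈ 71.500000.


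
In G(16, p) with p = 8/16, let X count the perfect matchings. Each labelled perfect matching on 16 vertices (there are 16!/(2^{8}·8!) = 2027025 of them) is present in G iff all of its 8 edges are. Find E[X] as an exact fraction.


K_16 has 16!/(2^{8}·8!) = 2027025 labelled perfect matchings.
For each such perfect matching H, let X_H = 1 if all 8 edges of H are present in G. Then P[X_H = 1] = p^{8} = (1/2)^{8} = 1/256.
By linearity: E[X] = Σ_H E[X_H] = 2027025 · p^{8} = 2027025 · 1/256 = 2027025/256.
Numerically: E[X] ≈ 7.92e+03.

E[X] = 2027025 · (1/2)^{8} = 2027025/256 ≈ 7.92e+03.


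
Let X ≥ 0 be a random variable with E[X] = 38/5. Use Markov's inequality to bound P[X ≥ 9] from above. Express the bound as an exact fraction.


μ = E[X] = 38/5, a = 9.
Markov: P[X ≥ 9] ≤ μ/a = (38/5)/9 = 38/45.
Numerically: ≈ 0.844.
(Since a = 9 > μ = 7.600, the bound 38/45 is < 1 and informative.)

P[X ≥ 9] ≤ 38/45 ≈ 0.844.


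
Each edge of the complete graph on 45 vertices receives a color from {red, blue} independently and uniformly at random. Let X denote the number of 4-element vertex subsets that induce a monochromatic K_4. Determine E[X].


Let X = Σ_S X_S over the C(45, 4) = 148995 subsets S of size 4, where X_S = 1 if the K_4 on S is monochromatic.
For a fixed S, the K_4 on S has C(4, 2) = 6 edges. P[all 6 edges red] = (1/2)^6, and likewise for blue, so P[monochromatic] = 2·(1/2)^6 = 2^{1 − 6} = 1/32.
Summing: E[X] = C(45, 4) · 2^{1 − 6} = 148995 · 1/32 = 148995/32.
Numerically: E[X] ≈ 4656.0938.

E[X] = C(45,4)·2^(1−C(4,2)) = 148995/32 ≈ 4656.0938.


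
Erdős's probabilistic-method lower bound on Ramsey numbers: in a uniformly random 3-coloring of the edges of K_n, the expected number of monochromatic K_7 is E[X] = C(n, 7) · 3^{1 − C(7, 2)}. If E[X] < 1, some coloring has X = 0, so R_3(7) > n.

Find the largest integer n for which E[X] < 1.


We need C(n, 7) · 3^{1 − 21} < 1, i.e. C(n, 7) < 3^{21 − 1} = 3486784401.
Check values of n near the boundary:
  n = 77: C(77, 7) = 2404808340; 2404808340 < 3486784401? YES
  n = 78: C(78, 7) = 2641902120; 2641902120 < 3486784401? YES
  n = 79: C(79, 7) = 2898753715; 2898753715 < 3486784401? YES
  n = 80: C(80, 7) = 3176716400; 3176716400 < 3486784401? YES
  n = 81: C(81, 7) = 3477216600; 3477216600 < 3486784401? YES
  n = 82: C(82, 7) = 3801756816; 3801756816 < 3486784401? NO
  n = 83: C(83, 7) = 4151918628; 4151918628 < 3486784401? NO
  n = 84: C(84, 7) = 4529365776; 4529365776 < 3486784401? NO
The largest n with C(n, 7) < 3486784401 is n = 81 (where E[X] = 42928600/43046721 ≈ 0.997256). Hence R_3(7) > 81, i.e. R_3(7) ≥ 82.

Largest n = 81; hence R_3(7) > 81.


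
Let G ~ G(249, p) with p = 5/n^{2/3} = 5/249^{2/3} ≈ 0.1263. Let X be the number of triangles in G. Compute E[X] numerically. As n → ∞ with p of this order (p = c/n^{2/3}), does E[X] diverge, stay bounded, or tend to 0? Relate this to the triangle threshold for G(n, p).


Number of potential triangles: C(249, 3) = 2542124.
Each occurs with probability p³ ≈ (0.1263)³ ≈ 2.016097e-03.
By linearity: E[X] = C(249, 3)·p³ ≈ 2542124 · 2.016097e-03 ≈ 5125.1673.
Since α = 2/3 < 1, p = c/n^{2/3} ≫ 1/n is above the triangle threshold p ~ 1/n. Asymptotically E[X] ~ (c³/6)·n^{3(1−α)} = (5³/6)·n^{1} → ∞; triangles are abundant w.h.p.

E[X] ≈ 5125.1673; in regime p = Θ(1/n^{2/3}) E[X] diverges (above the triangle threshold p ~ 1/n).


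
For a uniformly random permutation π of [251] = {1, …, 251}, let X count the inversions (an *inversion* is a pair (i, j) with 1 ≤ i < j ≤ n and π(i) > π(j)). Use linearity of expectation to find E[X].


Write X = Σ X_I over the C(251, 2) = 31375 pairs i < j, with X_I the indicator of one inversion.
There are 31375 indicators.
For each fixed pair i < j, the values π(i) and π(j) are two distinct elements of {1, …, 251} in uniformly random order; by symmetry P[π(i) > π(j)] = 1/2.
By linearity: E[X] = 31375 · (1/2) = C(251, 2) · (1/2) = 31375/2 = 31375/2 ≈ 15687.50000.

E[X] = 31375/2 = 15687.50000.


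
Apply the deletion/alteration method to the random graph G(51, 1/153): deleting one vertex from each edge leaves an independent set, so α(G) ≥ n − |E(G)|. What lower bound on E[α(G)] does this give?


E[|E(G)|] = C(51, 2)·p = 1275 · (1/153) = 25/3.
E[α(G)] ≥ n − E[|E(G)|] = 51 − 25/3 = 128/3.
Numerically: ≈ 42.666667.
(This is only a lower bound; the true E[α(G)] may be larger.)

E[α(G)] ≥ 128/3 ≈ 42.666667.


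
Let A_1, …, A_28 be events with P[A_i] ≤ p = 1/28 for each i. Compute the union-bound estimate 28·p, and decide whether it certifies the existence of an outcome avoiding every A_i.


Union bound: P[∪_{i=1}^{28} A_i] ≤ Σ_i P[A_i] ≤ 28·p = 28·(1/28) = 1.
Numerically: 1 ≈ 1.0000000.
Is 1 < 1? NO.
Since the bound 1 is ≥ 1, the union bound is uninformative here; it does NOT by itself certify existence.

28·p = 1 ≈ 1.0000000; existence NOT certified by the union bound.


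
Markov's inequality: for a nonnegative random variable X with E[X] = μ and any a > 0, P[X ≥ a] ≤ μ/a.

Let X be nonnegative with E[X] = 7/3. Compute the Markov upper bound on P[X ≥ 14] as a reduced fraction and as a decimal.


μ = E[X] = 7/3, a = 14.
Markov: P[X ≥ 14] ≤ μ/a = (7/3)/14 = 1/6.
Numerically: ≈ 0.16667.
(Since a = 14 > μ = 2.33333, the bound 1/6 is < 1 and informative.)

P[X ≥ 14] ≤ 1/6 ≈ 0.16667.


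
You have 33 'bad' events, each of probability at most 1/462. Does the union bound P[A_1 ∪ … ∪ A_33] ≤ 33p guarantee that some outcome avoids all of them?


Union bound: P[∪_{i=1}^{33} A_i] ≤ Σ_i P[A_i] ≤ 33·p = 33·(1/462) = 1/14.
Numerically: 1/14 ≈ 0.071.
Is 1/14 < 1? YES.
Since P[∪ A_i] ≤ 1/14 < 1, the complement has P[∩ A_i^c] ≥ 1 − 1/14 = 13/14 > 0, so some outcome avoids every A_i.

33·p = 1/14 ≈ 0.071; existence CERTIFIED by the union bound.


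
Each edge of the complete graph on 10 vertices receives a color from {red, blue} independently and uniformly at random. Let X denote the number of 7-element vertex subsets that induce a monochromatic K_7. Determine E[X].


Let X = Σ_S X_S over the C(10, 7) = 120 subsets S of size 7, where X_S = 1 if the K_7 on S is monochromatic.
For a fixed S, the K_7 on S has C(7, 2) = 21 edges. P[all 21 edges red] = (1/2)^21, and likewise for blue, so P[monochromatic] = 2·(1/2)^21 = 2^{1 − 21} = 1/1048576.
Summing: E[X] = C(10, 7) · 2^{1 − 21} = 120 · 1/1048576 = 15/131072.
Numerically: E[X] ≈ 0.00011.

E[X] = C(10,7)·2^(1−C(7,2)) = 15/131072 ≈ 0.00011.


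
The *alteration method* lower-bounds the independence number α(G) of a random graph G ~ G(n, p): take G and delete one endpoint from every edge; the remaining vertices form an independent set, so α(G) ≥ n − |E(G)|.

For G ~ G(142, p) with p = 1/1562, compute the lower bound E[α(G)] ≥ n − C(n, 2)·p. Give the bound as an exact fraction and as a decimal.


E[|E(G)|] = C(142, 2)·p = 10011 · (1/1562) = 141/22.
E[α(G)] ≥ n − E[|E(G)|] = 142 − 141/22 = 2983/22.
Numerically: ≈ 135.5909.
(This is only a lower bound; the true E[α(G)] may be larger.)

E[α(G)] ≥ 2983/22 ≈ 135.5909.


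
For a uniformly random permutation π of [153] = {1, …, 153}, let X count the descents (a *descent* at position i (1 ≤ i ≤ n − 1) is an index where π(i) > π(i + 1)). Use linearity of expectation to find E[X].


Write X = Σ X_I over i = 1, …, 152, with X_I the indicator of one descent.
There are 152 indicators.
For each fixed i, the pair (π(i), π(i+1)) is a uniformly random ordered pair of distinct values from {1, …, 153}; by symmetry P[π(i) > π(i+1)] = 1/2.
By linearity: E[X] = 152 · (1/2) = (153 − 1) · (1/2) = 76 ≈ 76.000.

E[X] = 76 = 76.000.


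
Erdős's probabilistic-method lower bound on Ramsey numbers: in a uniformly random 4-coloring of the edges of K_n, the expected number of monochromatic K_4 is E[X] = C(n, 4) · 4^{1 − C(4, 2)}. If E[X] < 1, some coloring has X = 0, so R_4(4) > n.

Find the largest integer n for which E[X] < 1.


We need C(n, 4) · 4^{1 − 6} < 1, i.e. C(n, 4) < 4^{6 − 1} = 1024.
Check values of n near the boundary:
  n = 9: C(9, 4) = 126; 126 < 1024? YES
  n = 10: C(10, 4) = 210; 210 < 1024? YES
  n = 11: C(11, 4) = 330; 330 < 1024? YES
  n = 12: C(12, 4) = 495; 495 < 1024? YES
  n = 13: C(13, 4) = 715; 715 < 1024? YES
  n = 14: C(14, 4) = 1001; 1001 < 1024? YES
  n = 15: C(15, 4) = 1365; 1365 < 1024? NO
The largest n with C(n, 4) < 1024 is n = 14 (where E[X] = 1001/1024 ≈ 0.9775). Hence R_4(4) > 14, i.e. R_4(4) ≥ 15.

Largest n = 14; hence R_4(4) > 14.


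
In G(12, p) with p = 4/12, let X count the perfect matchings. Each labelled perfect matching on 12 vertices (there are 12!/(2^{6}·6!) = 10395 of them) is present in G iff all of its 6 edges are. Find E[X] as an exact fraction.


K_12 has 12!/(2^{6}·6!) = 10395 labelled perfect matchings.
For each such perfect matching H, let X_H = 1 if all 6 edges of H are present in G. Then P[X_H = 1] = p^{6} = (1/3)^{6} = 1/729.
Summing the indicators: E[X] = Σ_H E[X_H] = 10395 · p^{6} = 10395 · 1/729 = 385/27.
Numerically: E[X] ≈ 14.26.

E[X] = 10395 · (1/3)^{6} = 385/27 ≈ 14.26.


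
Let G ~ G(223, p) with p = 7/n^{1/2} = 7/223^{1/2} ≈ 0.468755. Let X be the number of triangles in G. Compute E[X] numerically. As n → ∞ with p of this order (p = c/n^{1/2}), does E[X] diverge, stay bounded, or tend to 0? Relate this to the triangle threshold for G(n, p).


Number of potential triangles: C(223, 3) = 1823471.
Each occurs with probability p³ ≈ (0.468755)³ ≈ 1.02999905e-01.
By linearity: E[X] = C(223, 3)·p³ ≈ 1823471 · 1.02999905e-01 ≈ 187817.340345.
Since α = 1/2 < 1, p = c/n^{1/2} ≫ 1/n is above the triangle threshold p ~ 1/n. Asymptotically E[X] ~ (c³/6)·n^{3(1−α)} = (7³/6)·n^{1.5} → ∞; triangles are abundant w.h.p.

E[X] ≈ 187817.340345; in regime p = Θ(1/n^{1/2}) E[X] diverges (above the triangle threshold p ~ 1/n).


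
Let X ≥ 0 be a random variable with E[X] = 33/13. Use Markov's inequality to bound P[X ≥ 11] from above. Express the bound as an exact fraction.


μ = E[X] = 33/13, a = 11.
Markov: P[X ≥ 11] ≤ μ/a = (33/13)/11 = 3/13.
Numerically: ≈ 0.231.
(Since a = 11 > μ = 2.538, the bound 3/13 is < 1 and informative.)

P[X ≥ 11] ≤ 3/13 ≈ 0.231.


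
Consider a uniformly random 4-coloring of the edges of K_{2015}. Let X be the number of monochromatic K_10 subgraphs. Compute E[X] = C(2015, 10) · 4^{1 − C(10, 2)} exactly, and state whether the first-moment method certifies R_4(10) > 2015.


E[X] = C(2015, 10) · 4^{1 − 45} = 297353674437325491072340253 · 4^{−44} = 297353674437325491072340253/309485009821345068724781056.
As a reduced fraction: E[X] = 297353674437325491072340253/309485009821345068724781056 ≈ 0.9608.
Is E[X] < 1? YES.
Since E[X] < 1, there exists a 4-coloring of K_{2015} with no monochromatic K_10; hence R_4(10) > 2015.

E[X] = 297353674437325491072340253/309485009821345068724781056 ≈ 0.9608; E[X] < 1, so R_4(10) > 2015.


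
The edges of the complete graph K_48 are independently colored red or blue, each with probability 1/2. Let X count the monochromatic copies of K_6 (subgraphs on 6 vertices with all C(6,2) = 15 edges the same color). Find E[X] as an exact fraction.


Let X = Σ_S X_S over the C(48, 6) = 12271512 subsets S of size 6, where X_S = 1 if the K_6 on S is monochromatic.
For a fixed S, the K_6 on S has C(6, 2) = 15 edges. P[all 15 edges red] = (1/2)^15, and likewise for blue, so P[monochromatic] = 2·(1/2)^15 = 2^{1 − 15} = 1/16384.
By linearity of expectation: E[X] = C(48, 6) · 2^{1 − 15} = 12271512 · 1/16384 = 1533939/2048.
Numerically: E[X] ≈ 748.9937.

E[X] = C(48,6)·2^(1−C(6,2)) = 1533939/2048 ≈ 748.9937.


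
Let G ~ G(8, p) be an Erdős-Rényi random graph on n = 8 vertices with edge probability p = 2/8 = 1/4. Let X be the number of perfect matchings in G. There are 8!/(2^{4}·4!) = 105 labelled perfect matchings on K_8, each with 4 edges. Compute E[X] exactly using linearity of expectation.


K_8 has 8!/(2^{4}·4!) = 105 labelled perfect matchings.
For each such perfect matching H, let X_H = 1 if all 4 edges of H are present in G. Then P[X_H = 1] = p^{4} = (1/4)^{4} = 1/256.
By linearity of expectation: E[X] = Σ_H E[X_H] = 105 · p^{4} = 105 · 1/256 = 105/256.
Numerically: E[X] ≈ 0.41.

E[X] = 105 · (1/4)^{4} = 105/256 ≈ 0.41.


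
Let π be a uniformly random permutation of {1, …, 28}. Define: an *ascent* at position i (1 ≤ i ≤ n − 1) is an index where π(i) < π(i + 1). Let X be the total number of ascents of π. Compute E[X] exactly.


Write X = Σ X_I over i = 1, …, 27, with X_I the indicator of one ascent.
There are 27 indicators.
For each fixed i, the pair (π(i), π(i+1)) is a uniformly random ordered pair of distinct values from {1, …, 28}; by symmetry P[π(i) < π(i+1)] = 1/2.
By linearity: E[X] = 27 · (1/2) = (28 − 1) · (1/2) = 27/2 ≈ 13.500000.

E[X] = 27/2 = 13.500000.


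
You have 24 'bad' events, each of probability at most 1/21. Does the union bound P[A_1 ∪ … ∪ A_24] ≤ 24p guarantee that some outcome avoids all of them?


Union bound: P[∪_{i=1}^{24} A_i] ≤ Σ_i P[A_i] ≤ 24·p = 24·(1/21) = 8/7.
Numerically: 8/7 ≈ 1.142857.
Is 8/7 < 1? NO.
Since the bound 8/7 is ≥ 1, the union bound is uninformative here; it does NOT by itself certify existence.

24·p = 8/7 ≈ 1.142857; existence NOT certified by the union bound.


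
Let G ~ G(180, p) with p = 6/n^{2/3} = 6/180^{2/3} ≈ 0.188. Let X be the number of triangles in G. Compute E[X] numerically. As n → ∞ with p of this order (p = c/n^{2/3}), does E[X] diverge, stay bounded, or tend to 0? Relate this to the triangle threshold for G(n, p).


Number of potential triangles: C(180, 3) = 955860.
Each occurs with probability p³ ≈ (0.188)³ ≈ 6.66667e-03.
By linearity: E[X] = C(180, 3)·p³ ≈ 955860 · 6.66667e-03 ≈ 6372.400.
Since α = 2/3 < 1, p = c/n^{2/3} ≫ 1/n is above the triangle threshold p ~ 1/n. Asymptotically E[X] ~ (c³/6)·n^{3(1−α)} = (6³/6)·n^{1} → ∞; triangles are abundant w.h.p.

E[X] ≈ 6372.400; in regime p = Θ(1/n^{2/3}) E[X] diverges (above the triangle threshold p ~ 1/n).


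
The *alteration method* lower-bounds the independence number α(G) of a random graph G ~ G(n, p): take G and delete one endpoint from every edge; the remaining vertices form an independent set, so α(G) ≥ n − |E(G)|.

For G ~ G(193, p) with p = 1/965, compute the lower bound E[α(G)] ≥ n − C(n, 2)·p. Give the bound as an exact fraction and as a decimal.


E[|E(G)|] = C(193, 2)·p = 18528 · (1/965) = 96/5.
E[α(G)] ≥ n − E[|E(G)|] = 193 − 96/5 = 869/5.
Numerically: ≈ 173.800.
(This is only a lower bound; the true E[α(G)] may be larger.)

E[α(G)] ≥ 869/5 ≈ 173.800.


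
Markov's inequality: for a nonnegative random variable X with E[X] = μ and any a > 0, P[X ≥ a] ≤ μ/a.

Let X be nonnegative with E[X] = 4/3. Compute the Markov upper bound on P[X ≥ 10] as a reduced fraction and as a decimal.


μ = E[X] = 4/3, a = 10.
Markov: P[X ≥ 10] ≤ μ/a = (4/3)/10 = 2/15.
Numerically: ≈ 0.1333.
(Since a = 10 > μ = 1.3333, the bound 2/15 is < 1 and informative.)

P[X ≥ 10] ≤ 2/15 ≈ 0.1333.


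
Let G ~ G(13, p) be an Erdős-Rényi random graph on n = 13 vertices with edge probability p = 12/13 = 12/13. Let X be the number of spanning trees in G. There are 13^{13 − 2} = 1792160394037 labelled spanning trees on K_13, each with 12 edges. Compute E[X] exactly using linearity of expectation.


K_13 has 13^{13 − 2} = 1792160394037 labelled spanning trees.
For each such spanning tree H, let X_H = 1 if all 12 edges of H are present in G. Then P[X_H = 1] = p^{12} = (12/13)^{12} = 8916100448256/23298085122481.
By linearity: E[X] = Σ_H E[X_H] = 1792160394037 · p^{12} = 1792160394037 · 8916100448256/23298085122481 = 8916100448256/13.
Numerically: E[X] ≈ 6.8585e+11.

E[X] = 1792160394037 · (12/13)^{12} = 8916100448256/13 ≈ 6.8585e+11.


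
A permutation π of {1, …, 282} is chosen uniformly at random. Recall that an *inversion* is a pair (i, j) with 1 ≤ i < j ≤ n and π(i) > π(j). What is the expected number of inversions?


Write X = Σ X_I over the C(282, 2) = 39621 pairs i < j, with X_I the indicator of one inversion.
There are 39621 indicators.
For each fixed pair i < j, the values π(i) and π(j) are two distinct elements of {1, …, 282} in uniformly random order; by symmetry P[π(i) > π(j)] = 1/2.
By linearity: E[X] = 39621 · (1/2) = C(282, 2) · (1/2) = 39621/2 = 39621/2 ≈ 19810.50000.

E[X] = 39621/2 = 19810.50000.


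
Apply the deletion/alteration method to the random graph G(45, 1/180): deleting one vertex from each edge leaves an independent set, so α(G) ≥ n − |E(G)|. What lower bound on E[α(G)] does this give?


E[|E(G)|] = C(45, 2)·p = 990 · (1/180) = 11/2.
E[α(G)] ≥ n − E[|E(G)|] = 45 − 11/2 = 79/2.
Numerically: ≈ 39.500000.
(This is only a lower bound; the true E[α(G)] may be larger.)

E[α(G)] ≥ 79/2 ≈ 39.500000.


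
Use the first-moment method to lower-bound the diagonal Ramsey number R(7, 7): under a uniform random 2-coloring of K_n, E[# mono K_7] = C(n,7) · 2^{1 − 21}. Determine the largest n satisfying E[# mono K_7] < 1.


We need C(n, 7) · 2^{1 − 21} < 1, i.e. C(n, 7) < 2^{21 − 1} = 1048576.
Check values of n near the boundary:
  n = 21: C(21, 7) = 116280; 116280 < 1048576? YES
  n = 22: C(22, 7) = 170544; 170544 < 1048576? YES
  n = 23: C(23, 7) = 245157; 245157 < 1048576? YES
  n = 24: C(24, 7) = 346104; 346104 < 1048576? YES
  n = 25: C(25, 7) = 480700; 480700 < 1048576? YES
  n = 26: C(26, 7) = 657800; 657800 < 1048576? YES
  n = 27: C(27, 7) = 888030; 888030 < 1048576? YES
  n = 28: C(28, 7) = 1184040; 1184040 < 1048576? NO
  n = 29: C(29, 7) = 1560780; 1560780 < 1048576? NO
The largest n with C(n, 7) < 1048576 is n = 27 (where E[X] = 444015/524288 ≈ 0.84689). Hence R(7, 7) > 27, i.e. R(7, 7) ≥ 28.

Largest n = 27; hence R(7, 7) > 27.


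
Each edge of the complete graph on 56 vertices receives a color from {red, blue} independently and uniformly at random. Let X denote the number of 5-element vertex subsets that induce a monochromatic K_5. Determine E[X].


Let X = Σ_S X_S over the C(56, 5) = 3819816 subsets S of size 5, where X_S = 1 if the K_5 on S is monochromatic.
For a fixed S, the K_5 on S has C(5, 2) = 10 edges. P[all 10 edges red] = (1/2)^10, and likewise for blue, so P[monochromatic] = 2·(1/2)^10 = 2^{1 − 10} = 1/512.
Summing: E[X] = C(56, 5) · 2^{1 − 10} = 3819816 · 1/512 = 477477/64.
Numerically: E[X] ≈ 7460.57812.

E[X] = C(56,5)·2^(1−C(5,2)) = 477477/64 ≈ 7460.57812.


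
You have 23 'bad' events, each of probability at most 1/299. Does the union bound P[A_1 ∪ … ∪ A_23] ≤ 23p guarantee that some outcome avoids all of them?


Union bound: P[∪_{i=1}^{23} A_i] ≤ Σ_i P[A_i] ≤ 23·p = 23·(1/299) = 1/13.
Numerically: 1/13 ≈ 0.0769231.
Is 1/13 < 1? YES.
Since P[∪ A_i] ≤ 1/13 < 1, the complement has P[∩ A_i^c] ≥ 1 − 1/13 = 12/13 > 0, so some outcome avoids every A_i.

23·p = 1/13 ≈ 0.0769231; existence CERTIFIED by the union bound.


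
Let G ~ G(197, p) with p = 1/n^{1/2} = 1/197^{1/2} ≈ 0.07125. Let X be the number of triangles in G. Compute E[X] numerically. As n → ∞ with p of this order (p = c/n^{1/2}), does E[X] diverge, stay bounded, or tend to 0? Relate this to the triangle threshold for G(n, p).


Number of potential triangles: C(197, 3) = 1254890.
Each occurs with probability p³ ≈ (0.07125)³ ≈ 3.616602e-04.
By linearity: E[X] = C(197, 3)·p³ ≈ 1254890 · 3.616602e-04 ≈ 453.8437.
Since α = 1/2 < 1, p = c/n^{1/2} ≫ 1/n is above the triangle threshold p ~ 1/n. Asymptotically E[X] ~ (c³/6)·n^{3(1−α)} = (1³/6)·n^{1.5} → ∞; triangles are abundant w.h.p.

E[X] ≈ 453.8437; in regime p = Θ(1/n^{1/2}) E[X] diverges (above the triangle threshold p ~ 1/n).


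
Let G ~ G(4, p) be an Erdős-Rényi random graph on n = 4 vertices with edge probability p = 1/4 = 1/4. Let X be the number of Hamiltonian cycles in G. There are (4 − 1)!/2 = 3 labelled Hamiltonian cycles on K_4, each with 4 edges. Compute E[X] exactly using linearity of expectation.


K_4 has (4 − 1)!/2 = 3 labelled Hamiltonian cycles.
For each such Hamiltonian cycle H, let X_H = 1 if all 4 edges of H are present in G. Then P[X_H = 1] = p^{4} = (1/4)^{4} = 1/256.
Summing the indicators: E[X] = Σ_H E[X_H] = 3 · p^{4} = 3 · 1/256 = 3/256.
Numerically: E[X] ≈ 0.0117188.

E[X] = 3 · (1/4)^{4} = 3/256 ≈ 0.0117188.


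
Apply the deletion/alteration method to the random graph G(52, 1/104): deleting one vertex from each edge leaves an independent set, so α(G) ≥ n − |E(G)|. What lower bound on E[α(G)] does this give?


E[|E(G)|] = C(52, 2)·p = 1326 · (1/104) = 51/4.
E[α(G)] ≥ n − E[|E(G)|] = 52 − 51/4 = 157/4.
Numerically: ≈ 39.25000.
(This is only a lower bound; the true E[α(G)] may be larger.)

E[α(G)] ≥ 157/4 ≈ 39.25000.


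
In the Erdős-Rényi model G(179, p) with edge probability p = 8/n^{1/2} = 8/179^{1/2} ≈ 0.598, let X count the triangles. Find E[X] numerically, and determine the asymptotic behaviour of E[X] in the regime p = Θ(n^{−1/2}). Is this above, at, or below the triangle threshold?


Number of potential triangles: C(179, 3) = 939929.
Each occurs with probability p³ ≈ (0.598)³ ≈ 2.13791e-01.
By linearity: E[X] = C(179, 3)·p³ ≈ 939929 · 2.13791e-01 ≈ 200948.822.
Since α = 1/2 < 1, p = c/n^{1/2} ≫ 1/n is above the triangle threshold p ~ 1/n. Asymptotically E[X] ~ (c³/6)·n^{3(1−α)} = (8³/6)·n^{1.5} → ∞; triangles are abundant w.h.p.

E[X] ≈ 200948.822; in regime p = Θ(1/n^{1/2}) E[X] diverges (above the triangle threshold p ~ 1/n).


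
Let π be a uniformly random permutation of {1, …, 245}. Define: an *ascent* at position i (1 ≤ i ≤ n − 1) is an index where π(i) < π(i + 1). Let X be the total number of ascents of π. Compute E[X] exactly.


Write X = Σ X_I over i = 1, …, 244, with X_I the indicator of one ascent.
There are 244 indicators.
For each fixed i, the pair (π(i), π(i+1)) is a uniformly random ordered pair of distinct values from {1, …, 245}; by symmetry P[π(i) < π(i+1)] = 1/2.
By linearity: E[X] = 244 · (1/2) = (245 − 1) · (1/2) = 122 ≈ 122.0000.

E[X] = 122 = 122.0000.


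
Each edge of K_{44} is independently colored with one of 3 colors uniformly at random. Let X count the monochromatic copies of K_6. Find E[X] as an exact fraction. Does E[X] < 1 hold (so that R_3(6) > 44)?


E[X] = C(44, 6) · 3^{1 − 15} = 7059052 · 3^{−14} = 7059052/4782969.
As a reduced fraction: E[X] = 7059052/4782969 ≈ 1.475872.
Is E[X] < 1? NO.
Since E[X] ≥ 1, the first-moment bound is inconclusive at n = 44; it does NOT by itself certify R_3(6) > 44.

E[X] = 7059052/4782969 ≈ 1.475872; E[X] ≥ 1; first-moment method inconclusive here.


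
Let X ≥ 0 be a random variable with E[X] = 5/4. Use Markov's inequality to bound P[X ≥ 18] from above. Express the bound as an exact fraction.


μ = E[X] = 5/4, a = 18.
Markov: P[X ≥ 18] ≤ μ/a = (5/4)/18 = 5/72.
Numerically: ≈ 0.0694.
(Since a = 18 > μ = 1.2500, the bound 5/72 is < 1 and informative.)

P[X ≥ 18] ≤ 5/72 ≈ 0.0694.


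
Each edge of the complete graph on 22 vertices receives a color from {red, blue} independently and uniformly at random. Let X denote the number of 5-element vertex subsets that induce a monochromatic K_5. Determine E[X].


Let X = Σ_S X_S over the C(22, 5) = 26334 subsets S of size 5, where X_S = 1 if the K_5 on S is monochromatic.
For a fixed S, the K_5 on S has C(5, 2) = 10 edges. P[all 10 edges red] = (1/2)^10, and likewise for blue, so P[monochromatic] = 2·(1/2)^10 = 2^{1 − 10} = 1/512.
By linearity: E[X] = C(22, 5) · 2^{1 − 10} = 26334 · 1/512 = 13167/256.
Numerically: E[X] ≈ 51.43359.

E[X] = C(22,5)·2^(1−C(5,2)) = 13167/256 ≈ 51.43359.


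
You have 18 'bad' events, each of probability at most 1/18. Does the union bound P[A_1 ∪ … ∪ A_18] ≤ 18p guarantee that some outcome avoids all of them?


Union bound: P[∪_{i=1}^{18} A_i] ≤ Σ_i P[A_i] ≤ 18·p = 18·(1/18) = 1.
Numerically: 1 ≈ 1.00000.
Is 1 < 1? NO.
Since the bound 1 is ≥ 1, the union bound is uninformative here; it does NOT by itself certify existence.

18·p = 1 ≈ 1.00000; existence NOT certified by the union bound.


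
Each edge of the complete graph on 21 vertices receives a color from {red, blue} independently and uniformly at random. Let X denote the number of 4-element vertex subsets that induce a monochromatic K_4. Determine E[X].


Let X = Σ_S X_S over the C(21, 4) = 5985 subsets S of size 4, where X_S = 1 if the K_4 on S is monochromatic.
For a fixed S, the K_4 on S has C(4, 2) = 6 edges. P[all 6 edges red] = (1/2)^6, and likewise for blue, so P[monochromatic] = 2·(1/2)^6 = 2^{1 − 6} = 1/32.
Summing: E[X] = C(21, 4) · 2^{1 − 6} = 5985 · 1/32 = 5985/32.
Numerically: E[X] ≈ 187.03125.

E[X] = C(21,4)·2^(1−C(4,2)) = 5985/32 ≈ 187.03125.


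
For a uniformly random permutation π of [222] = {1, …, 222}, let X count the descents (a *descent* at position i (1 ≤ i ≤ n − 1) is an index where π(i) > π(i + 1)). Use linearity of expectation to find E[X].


Write X = Σ X_I over i = 1, …, 221, with X_I the indicator of one descent.
There are 221 indicators.
For each fixed i, the pair (π(i), π(i+1)) is a uniformly random ordered pair of distinct values from {1, …, 222}; by symmetry P[π(i) > π(i+1)] = 1/2.
By linearity: E[X] = 221 · (1/2) = (222 − 1) · (1/2) = 221/2 ≈ 110.5000.

E[X] = 221/2 = 110.5000.


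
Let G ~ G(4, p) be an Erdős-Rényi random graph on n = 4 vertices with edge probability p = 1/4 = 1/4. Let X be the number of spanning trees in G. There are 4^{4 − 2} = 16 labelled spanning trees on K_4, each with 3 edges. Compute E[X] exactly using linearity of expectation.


K_4 has 4^{4 − 2} = 16 labelled spanning trees.
For each such spanning tree H, let X_H = 1 if all 3 edges of H are present in G. Then P[X_H = 1] = p^{3} = (1/4)^{3} = 1/64.
By linearity of expectation: E[X] = Σ_H E[X_H] = 16 · p^{3} = 16 · 1/64 = 1/4.
Numerically: E[X] ≈ 0.25.

E[X] = 16 · (1/4)^{3} = 1/4 ≈ 0.25.


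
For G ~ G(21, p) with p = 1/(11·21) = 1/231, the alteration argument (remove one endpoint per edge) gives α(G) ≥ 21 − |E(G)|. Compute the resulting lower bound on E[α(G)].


E[|E(G)|] = C(21, 2)·p = 210 · (1/231) = 10/11.
E[α(G)] ≥ n − E[|E(G)|] = 21 − 10/11 = 221/11.
Numerically: ≈ 20.0909.
(This is only a lower bound; the true E[α(G)] may be larger.)

E[α(G)] ≥ 221/11 ≈ 20.0909.


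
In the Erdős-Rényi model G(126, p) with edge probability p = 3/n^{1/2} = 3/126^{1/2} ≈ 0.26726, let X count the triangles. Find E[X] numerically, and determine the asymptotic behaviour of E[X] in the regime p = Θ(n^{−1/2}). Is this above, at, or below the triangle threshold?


Number of potential triangles: C(126, 3) = 325500.
Each occurs with probability p³ ≈ (0.26726)³ ≈ 1.9090089e-02.
By linearity: E[X] = C(126, 3)·p³ ≈ 325500 · 1.9090089e-02 ≈ 6213.82387.
Since α = 1/2 < 1, p = c/n^{1/2} ≫ 1/n is above the triangle threshold p ~ 1/n. Asymptotically E[X] ~ (c³/6)·n^{3(1−α)} = (3³/6)·n^{1.5} → ∞; triangles are abundant w.h.p.

E[X] ≈ 6213.82387; in regime p = Θ(1/n^{1/2}) E[X] diverges (above the triangle threshold p ~ 1/n).


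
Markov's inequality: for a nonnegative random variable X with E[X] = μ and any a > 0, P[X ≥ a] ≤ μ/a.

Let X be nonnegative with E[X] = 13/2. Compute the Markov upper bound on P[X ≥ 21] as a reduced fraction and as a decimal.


μ = E[X] = 13/2, a = 21.
Markov: P[X ≥ 21] ≤ μ/a = (13/2)/21 = 13/42.
Numerically: ≈ 0.310.
(Since a = 21 > μ = 6.500, the bound 13/42 is < 1 and informative.)

P[X ≥ 21] ≤ 13/42 ≈ 0.310.


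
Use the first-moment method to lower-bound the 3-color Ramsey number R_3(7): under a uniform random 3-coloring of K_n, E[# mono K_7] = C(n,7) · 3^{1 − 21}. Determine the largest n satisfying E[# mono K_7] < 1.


We need C(n, 7) · 3^{1 − 21} < 1, i.e. C(n, 7) < 3^{21 − 1} = 3486784401.
Check values of n near the boundary:
  n = 79: C(79, 7) = 2898753715; 2898753715 < 3486784401? YES
  n = 80: C(80, 7) = 3176716400; 3176716400 < 3486784401? YES
  n = 81: C(81, 7) = 3477216600; 3477216600 < 3486784401? YES
  n = 82: C(82, 7) = 3801756816; 3801756816 < 3486784401? NO
  n = 83: C(83, 7) = 4151918628; 4151918628 < 3486784401? NO
The largest n with C(n, 7) < 3486784401 is n = 81 (where E[X] = 42928600/43046721 ≈ 0.997). Hence R_3(7) > 81, i.e. R_3(7) ≥ 82.

Largest n = 81; hence R_3(7) > 81.


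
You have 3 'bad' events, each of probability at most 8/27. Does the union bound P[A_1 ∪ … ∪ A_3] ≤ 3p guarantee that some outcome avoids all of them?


Union bound: P[∪_{i=1}^{3} A_i] ≤ Σ_i P[A_i] ≤ 3·p = 3·(8/27) = 8/9.
Numerically: 8/9 ≈ 0.889.
Is 8/9 < 1? YES.
Since P[∪ A_i] ≤ 8/9 < 1, the complement has P[∩ A_i^c] ≥ 1 − 8/9 = 1/9 > 0, so some outcome avoids every A_i.

3·p = 8/9 ≈ 0.889; existence CERTIFIED by the union bound.


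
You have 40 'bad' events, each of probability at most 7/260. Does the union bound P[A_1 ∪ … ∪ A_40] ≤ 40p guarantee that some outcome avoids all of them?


Union bound: P[∪_{i=1}^{40} A_i] ≤ Σ_i P[A_i] ≤ 40·p = 40·(7/260) = 14/13.
Numerically: 14/13 ≈ 1.07692.
Is 14/13 < 1? NO.
Since the bound 14/13 is ≥ 1, the union bound is uninformative here; it does NOT by itself certify existence.

40·p = 14/13 ≈ 1.07692; existence NOT certified by the union bound.


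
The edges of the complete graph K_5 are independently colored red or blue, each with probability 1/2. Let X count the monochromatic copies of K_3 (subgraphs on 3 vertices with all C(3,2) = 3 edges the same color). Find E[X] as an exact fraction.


Let X = Σ_S X_S over the C(5, 3) = 10 subsets S of size 3, where X_S = 1 if the K_3 on S is monochromatic.
For a fixed S, the K_3 on S has C(3, 2) = 3 edges. P[all 3 edges red] = (1/2)^3, and likewise for blue, so P[monochromatic] = 2·(1/2)^3 = 2^{1 − 3} = 1/4.
By linearity: E[X] = C(5, 3) · 2^{1 − 3} = 10 · 1/4 = 5/2.
Numerically: E[X] ≈ 2.50000.

E[X] = C(5,3)·2^(1−C(3,2)) = 5/2 ≈ 2.50000.


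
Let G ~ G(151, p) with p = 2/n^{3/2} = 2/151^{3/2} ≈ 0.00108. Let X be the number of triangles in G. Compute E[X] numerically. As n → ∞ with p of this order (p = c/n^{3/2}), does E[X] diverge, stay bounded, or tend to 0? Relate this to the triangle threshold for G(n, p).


Number of potential triangles: C(151, 3) = 562475.
Each occurs with probability p³ ≈ (0.00108)³ ≈ 1.25226e-09.
By linearity: E[X] = C(151, 3)·p³ ≈ 562475 · 1.25226e-09 ≈ 0.001.
Since α = 3/2 > 1, p = c/n^{3/2} = o(1/n) is below the triangle threshold p ~ 1/n. Asymptotically E[X] ~ (c³/6)·n^{3(1−α)} = (2³/6)·n^{-1.5} → 0, so by Markov's inequality G has no triangles w.h.p.

E[X] ≈ 0.001; in regime p = Θ(1/n^{3/2}) E[X] tends to 0 (below the triangle threshold p ~ 1/n).


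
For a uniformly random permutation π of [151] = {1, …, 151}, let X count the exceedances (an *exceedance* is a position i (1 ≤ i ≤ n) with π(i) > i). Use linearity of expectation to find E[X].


Write X = Σ_{i=1}^{151} X_i, where X_i = 1_{π(i) > i}.
For each fixed i, π(i) is uniform over {1, …, 151} (marginal of a uniform permutation), so P[π(i) > i] = (n − i)/n. Summing: Σ_{i=1}^{151} (n − i)/n = (0 + 1 + … + 150)/151 = 151(151 − 1)/(2·151) = (151 − 1)/2.
Hence E[X] = Σ_{i=1}^{151} (151 − i)/151 = 75 ≈ 75.000.

E[X] = 75 = 75.000.


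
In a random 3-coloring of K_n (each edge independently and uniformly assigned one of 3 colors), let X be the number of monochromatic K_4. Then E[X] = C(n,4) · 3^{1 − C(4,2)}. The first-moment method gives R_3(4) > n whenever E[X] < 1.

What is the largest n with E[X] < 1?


We need C(n, 4) · 3^{1 − 6} < 1, i.e. C(n, 4) < 3^{6 − 1} = 243.
Check values of n near the boundary:
  n = 4: C(4, 4) = 1; 1 < 243? YES
  n = 5: C(5, 4) = 5; 5 < 243? YES
  n = 6: C(6, 4) = 15; 15 < 243? YES
  n = 7: C(7, 4) = 35; 35 < 243? YES
  n = 8: C(8, 4) = 70; 70 < 243? YES
  n = 9: C(9, 4) = 126; 126 < 243? YES
  n = 10: C(10, 4) = 210; 210 < 243? YES
  n = 11: C(11, 4) = 330; 330 < 243? NO
  n = 12: C(12, 4) = 495; 495 < 243? NO
The largest n with C(n, 4) < 243 is n = 10 (where E[X] = 70/81 ≈ 0.8642). Hence R_3(4) > 10, i.e. R_3(4) ≥ 11.

Largest n = 10; hence R_3(4) > 10.


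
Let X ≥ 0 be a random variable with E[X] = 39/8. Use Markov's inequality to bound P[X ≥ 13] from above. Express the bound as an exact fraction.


μ = E[X] = 39/8, a = 13.
Markov: P[X ≥ 13] ≤ μ/a = (39/8)/13 = 3/8.
Numerically: ≈ 0.3750.
(Since a = 13 > μ = 4.8750, the bound 3/8 is < 1 and informative.)

P[X ≥ 13] ≤ 3/8 ≈ 0.3750.
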